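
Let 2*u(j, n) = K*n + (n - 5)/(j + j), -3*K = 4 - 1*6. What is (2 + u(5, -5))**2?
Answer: 1/36 ≈ 0.027778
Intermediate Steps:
K = 2/3 (K = -(4 - 1*6)/3 = -(4 - 6)/3 = -1/3*(-2) = 2/3 ≈ 0.66667)
u(j, n) = n/3 + (-5 + n)/(4*j) (u(j, n) = (2*n/3 + (n - 5)/(j + j))/2 = (2*n/3 + (-5 + n)/((2*j)))/2 = (2*n/3 + (-5 + n)*(1/(2*j)))/2 = (2*n/3 + (-5 + n)/(2*j))/2 = n/3 + (-5 + n)/(4*j))
(2 + u(5, -5))**2 = (2 + (1/12)*(-15 + 3*(-5) + 4*5*(-5))/5)**2 = (2 + (1/12)*(1/5)*(-15 - 15 - 100))**2 = (2 + (1/12)*(1/5)*(-130))**2 = (2 - 13/6)**2 = (-1/6)**2 = 1/36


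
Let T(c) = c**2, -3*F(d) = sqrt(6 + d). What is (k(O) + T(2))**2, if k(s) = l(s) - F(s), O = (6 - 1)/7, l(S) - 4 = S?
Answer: (183 + sqrt(329))**2/441 ≈ 91.738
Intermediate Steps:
l(S) = 4 + S
F(d) = -sqrt(6 + d)/3
O = 5/7 (O = 5*(1/7) = 5/7 ≈ 0.71429)
k(s) = 4 + s + sqrt(6 + s)/3 (k(s) = (4 + s) - (-1)*sqrt(6 + s)/3 = (4 + s) + sqrt(6 + s)/3 = 4 + s + sqrt(6 + s)/3)
(k(O) + T(2))**2 = ((4 + 5/7 + sqrt(6 + 5/7)/3) + 2**2)**2 = ((4 + 5/7 + sqrt(47/7)/3) + 4)**2 = ((4 + 5/7 + (sqrt(329)/7)/3) + 4)**2 = ((4 + 5/7 + sqrt(329)/21) + 4)**2 = ((33/7 + sqrt(329)/21) + 4)**2 = (61/7 + sqrt(329)/21)**2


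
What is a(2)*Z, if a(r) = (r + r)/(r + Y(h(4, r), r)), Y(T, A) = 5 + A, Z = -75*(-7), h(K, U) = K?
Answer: 700/3 ≈ 233.33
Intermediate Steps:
Z = 525
a(r) = 2*r/(5 + 2*r) (a(r) = (r + r)/(r + (5 + r)) = (2*r)/(5 + 2*r) = 2*r/(5 + 2*r))
a(2)*Z = (2*2/(5 + 2*2))*525 = (2*2/(5 + 4))*525 = (2*2/9)*525 = (2*2*(1/9))*525 = (4/9)*525 = 700/3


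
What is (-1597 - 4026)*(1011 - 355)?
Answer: -3688688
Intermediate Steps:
(-1597 - 4026)*(1011 - 355) = -5623*656 = -3688688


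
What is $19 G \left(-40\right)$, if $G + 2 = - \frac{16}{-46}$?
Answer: $\frac{28880}{23} \approx 1255.7$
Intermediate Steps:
$G = - \frac{38}{23}$ ($G = -2 - \frac{16}{-46} = -2 - - \frac{8}{23} = -2 + \frac{8}{23} = - \frac{38}{23} \approx -1.6522$)
$19 G \left(-40\right) = 19 \left(- \frac{38}{23}\right) \left(-40\right) = \left(- \frac{722}{23}\right) \left(-40\right) = \frac{28880}{23}$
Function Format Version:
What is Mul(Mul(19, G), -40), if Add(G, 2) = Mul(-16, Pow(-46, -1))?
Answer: Rational(28880, 23) ≈ 1255.7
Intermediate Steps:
G = Rational(-38, 23) (G = Add(-2, Mul(-16, Pow(-46, -1))) = Add(-2, Mul(-16, Rational(-1, 46))) = Add(-2, Rational(8, 23)) = Rational(-38, 23) ≈ -1.6522)
Mul(Mul(19, G), -40) = Mul(Mul(19, Rational(-38, 23)), -40) = Mul(Rational(-722, 23), -40) = Rational(28880, 23)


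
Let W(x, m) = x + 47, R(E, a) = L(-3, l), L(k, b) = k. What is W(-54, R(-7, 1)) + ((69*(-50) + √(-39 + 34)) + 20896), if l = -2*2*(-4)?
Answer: 17439 + I*√5 ≈ 17439.0 + 2.2361*I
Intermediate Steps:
l = 16 (l = -4*(-4) = 16)
R(E, a) = -3
W(x, m) = 47 + x
W(-54, R(-7, 1)) + ((69*(-50) + √(-39 + 34)) + 20896) = (47 - 54) + ((69*(-50) + √(-39 + 34)) + 20896) = -7 + ((-3450 + √(-5)) + 20896) = -7 + ((-3450 + I*√5) + 20896) = -7 + (17446 + I*√5) = 17439 + I*√5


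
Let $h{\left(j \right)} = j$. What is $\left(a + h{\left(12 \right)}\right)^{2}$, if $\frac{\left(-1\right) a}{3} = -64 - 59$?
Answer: $145161$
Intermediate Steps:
$a = 369$ ($a = - 3 \left(-64 - 59\right) = \left(-3\right) \left(-123\right) = 369$)
$\left(a + h{\left(12 \right)}\right)^{2} = \left(369 + 12\right)^{2} = 381^{2} = 145161$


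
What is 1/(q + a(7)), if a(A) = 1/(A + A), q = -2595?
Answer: -14/36329 ≈ -0.00038537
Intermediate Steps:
a(A) = 1/(2*A)
1/(q + a(7)) = 1/(-2595 + (1/2)/7) = 1/(-2595 + (1/2)*(1/7)) = 1/(-2595 + 1/14) = 1/(-36329/14) = -14/36329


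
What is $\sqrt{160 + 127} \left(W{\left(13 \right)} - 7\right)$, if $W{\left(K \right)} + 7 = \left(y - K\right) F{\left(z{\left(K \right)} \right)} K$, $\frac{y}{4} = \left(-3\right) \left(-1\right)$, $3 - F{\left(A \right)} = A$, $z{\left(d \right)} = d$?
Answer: $116 \sqrt{287} \approx 1965.2$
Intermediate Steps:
$F{\left(A \right)} = 3 - A$
$y = 12$ ($y = 4 \left(\left(-3\right) \left(-1\right)\right) = 4 \cdot 3 = 12$)
$W{\left(K \right)} = -7 + K \left(3 - K\right) \left(12 - K\right)$ ($W{\left(K \right)} = -7 + \left(12 - K\right) \left(3 - K\right) K = -7 + \left(3 - K\right) \left(12 - K\right) K = -7 + K \left(3 - K\right) \left(12 - K\right)$)
$\sqrt{160 + 127} \left(W{\left(13 \right)} - 7\right) = \sqrt{160 + 127} \left(\left(-7 + 13^{3} - 15 \cdot 13^{2} + 36 \cdot 13\right) - 7\right) = \sqrt{287} \left(\left(-7 + 2197 - 2535 + 468\right) - 7\right) = \sqrt{287} \left(123 - 7\right) = \sqrt{287} \cdot 116 = 116 \sqrt{287}$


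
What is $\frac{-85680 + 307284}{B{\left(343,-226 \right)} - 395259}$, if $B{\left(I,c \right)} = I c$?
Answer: $- \frac{221604}{472777} \approx -0.46873$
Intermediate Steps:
$\frac{-85680 + 307284}{B{\left(343,-226 \right)} - 395259} = \frac{-85680 + 307284}{343 \left(-226\right) - 395259} = \frac{221604}{-77518 - 395259} = \frac{221604}{-472777} = 221604 \left(- \frac{1}{472777}\right) = - \frac{221604}{472777}$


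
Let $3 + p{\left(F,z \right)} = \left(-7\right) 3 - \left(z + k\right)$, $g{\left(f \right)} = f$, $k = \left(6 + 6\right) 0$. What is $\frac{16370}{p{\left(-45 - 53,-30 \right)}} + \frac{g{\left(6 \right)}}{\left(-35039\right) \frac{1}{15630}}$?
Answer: $\frac{286512875}{105117} \approx 2725.7$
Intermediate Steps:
$k = 0$ ($k = 12 \cdot 0 = 0$)
$p{\left(F,z \right)} = -24 - z$ ($p{\left(F,z \right)} = -3 - \left(21 + z\right) = -24 - z$)
$\frac{16370}{p{\left(-45 - 53,-30 \right)}} + \frac{g{\left(6 \right)}}{\left(-35039\right) \frac{1}{15630}} = \frac{16370}{-24 - -30} + \frac{6}{\left(-35039\right) \frac{1}{15630}} = \frac{16370}{-24 + 30} + \frac{6}{\left(-35039\right) \frac{1}{15630}} = \frac{16370}{6} + \frac{6}{- \frac{35039}{15630}} = 16370 \cdot \frac{1}{6} + 6 \left(- \frac{15630}{35039}\right) = \frac{8185}{3} - \frac{93780}{35039} = \frac{286512875}{105117}$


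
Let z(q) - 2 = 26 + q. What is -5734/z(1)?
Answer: -5734/29 ≈ -197.72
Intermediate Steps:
z(q) = 28 + q (z(q) = 2 + (26 + q) = 28 + q)
-5734/z(1) = -5734/(28 + 1) = -5734/29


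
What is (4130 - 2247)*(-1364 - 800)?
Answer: -4074812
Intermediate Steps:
(4130 - 2247)*(-1364 - 800) = 1883*(-2164) = -4074812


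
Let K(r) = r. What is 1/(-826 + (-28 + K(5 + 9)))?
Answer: -1/840 ≈ -0.0011905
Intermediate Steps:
1/(-826 + (-28 + K(5 + 9))) = 1/(-826 + (-28 + (5 + 9))) = 1/(-826 + (-28 + 14)) = 1/(-826 - 14) = 1/(-840) = -1/840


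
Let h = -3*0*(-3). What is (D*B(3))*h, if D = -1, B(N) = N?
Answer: 0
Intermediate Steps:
h = 0 (h = 0*(-3) = 0)
(D*B(3))*h = -1*3*0 = -3*0 = 0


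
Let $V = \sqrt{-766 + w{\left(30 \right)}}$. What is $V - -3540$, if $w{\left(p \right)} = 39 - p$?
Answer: $3540 + i \sqrt{757} \approx 3540.0 + 27.514 i$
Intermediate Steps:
$V = i \sqrt{757}$ ($V = \sqrt{-766 + \left(39 - 30\right)} = \sqrt{-766 + 9} = \sqrt{-757} = i \sqrt{757} \approx 27.514 i$)
$V - -3540 = i \sqrt{757} - -3540 = i \sqrt{757} + 3540 = 3540 + i \sqrt{757}$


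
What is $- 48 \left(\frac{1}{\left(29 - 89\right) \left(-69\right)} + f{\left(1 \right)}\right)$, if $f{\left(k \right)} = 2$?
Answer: $- \frac{33124}{345} \approx -96.012$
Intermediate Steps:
$- 48 \left(\frac{1}{\left(29 - 89\right) \left(-69\right)} + f{\left(1 \right)}\right) = - 48 \left(\frac{1}{\left(29 - 89\right) \left(-69\right)} + 2\right) = - 48 \left(\frac{1}{-60} \left(- \frac{1}{69}\right) + 2\right) = - 48 \left(\left(- \frac{1}{60}\right) \left(- \frac{1}{69}\right) + 2\right) = - 48 \left(\frac{1}{4140} + 2\right) = \left(-48\right) \frac{8281}{4140} = - \frac{33124}{345}$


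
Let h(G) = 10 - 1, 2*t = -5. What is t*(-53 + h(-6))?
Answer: 110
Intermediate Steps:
t = -5/2 (t = (½)*(-5) = -5/2 ≈ -2.5000)
h(G) = 9
t*(-53 + h(-6)) = -5*(-53 + 9)/2 = -5/2*(-44) = 110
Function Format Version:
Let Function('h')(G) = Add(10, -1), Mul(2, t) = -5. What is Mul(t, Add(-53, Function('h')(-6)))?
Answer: 110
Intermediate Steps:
t = Rational(-5, 2) (t = Mul(Rational(1, 2), -5) = Rational(-5, 2) ≈ -2.5000)
Function('h')(G) = 9
Mul(t, Add(-53, Function('h')(-6))) = Mul(Rational(-5, 2), Add(-53, 9)) = Mul(Rational(-5, 2), -44) = 110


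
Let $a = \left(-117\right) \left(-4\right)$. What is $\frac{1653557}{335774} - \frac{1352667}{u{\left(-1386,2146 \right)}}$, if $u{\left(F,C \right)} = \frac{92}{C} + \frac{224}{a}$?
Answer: $- \frac{14254852477570447}{5495780945} \approx -2.5938 \cdot 10^{6}$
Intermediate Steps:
$a = 468$
$u{\left(F,C \right)} = \frac{56}{117} + \frac{92}{C}$ ($u{\left(F,C \right)} = \frac{92}{C} + \frac{224}{468} = \frac{92}{C} + 224 \cdot \frac{1}{468} = \frac{92}{C} + \frac{56}{117} = \frac{56}{117} + \frac{92}{C}$)
$\frac{1653557}{335774} - \frac{1352667}{u{\left(-1386,2146 \right)}} = \frac{1653557}{335774} - \frac{1352667}{\frac{56}{117} + \frac{92}{2146}} = 1653557 \cdot \frac{1}{335774} - \frac{1352667}{\frac{56}{117} + 92 \cdot \frac{1}{2146}} = \frac{1653557}{335774} - \frac{1352667}{\frac{56}{117} + \frac{46}{1073}} = \frac{1653557}{335774} - \frac{1352667}{\frac{65470}{125541}} = \frac{1653557}{335774} - \frac{169815167847}{65470} = - \frac{14254852477570447}{5495780945}$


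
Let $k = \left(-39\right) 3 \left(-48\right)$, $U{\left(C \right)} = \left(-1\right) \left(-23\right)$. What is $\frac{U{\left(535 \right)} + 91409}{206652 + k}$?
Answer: $\frac{22858}{53067} \approx 0.43074$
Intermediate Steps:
$U{\left(C \right)} = 23$
$k = 5616$ ($k = \left(-117\right) \left(-48\right) = 5616$)
$\frac{U{\left(535 \right)} + 91409}{206652 + k} = \frac{23 + 91409}{206652 + 5616} = \frac{91432}{212268} = 91432 \cdot \frac{1}{212268} = \frac{22858}{53067}$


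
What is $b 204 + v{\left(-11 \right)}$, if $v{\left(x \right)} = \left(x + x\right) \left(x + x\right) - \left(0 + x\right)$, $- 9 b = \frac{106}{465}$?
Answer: $\frac{683317}{1395} \approx 489.83$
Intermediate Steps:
$b = - \frac{106}{4185}$ ($b = - \frac{106 \cdot \frac{1}{465}}{9} = \left(- \frac{1}{9}\right) \frac{106}{465} = - \frac{106}{4185} \approx -0.025329$)
$v{\left(x \right)} = - x + 4 x^{2}$ ($v{\left(x \right)} = 2 x 2 x - x = 4 x^{2} - x = - x + 4 x^{2}$)
$b 204 + v{\left(-11 \right)} = \left(- \frac{106}{4185}\right) 204 - 11 \left(-1 + 4 \left(-11\right)\right) = - \frac{7208}{1395} - 11 \left(-1 - 44\right) = - \frac{7208}{1395} - -495 = - \frac{7208}{1395} + 495 = \frac{683317}{1395}$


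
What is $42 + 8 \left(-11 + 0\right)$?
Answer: $-46$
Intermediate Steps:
$42 + 8 \left(-11 + 0\right) = 42 + 8 \left(-11\right) = 42 - 88 = -46$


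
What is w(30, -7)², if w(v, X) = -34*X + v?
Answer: 71824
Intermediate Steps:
w(v, X) = v - 34*X
w(30, -7)² = (30 - 34*(-7))² = (30 + 238)² = 268² = 71824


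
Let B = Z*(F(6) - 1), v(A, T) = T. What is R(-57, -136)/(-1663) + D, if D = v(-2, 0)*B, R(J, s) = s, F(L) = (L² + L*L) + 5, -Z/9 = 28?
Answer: 136/1663 ≈ 0.081780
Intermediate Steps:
Z = -252 (Z = -9*28 = -252)
F(L) = 5 + 2*L² (F(L) = (L² + L²) + 5 = 2*L² + 5 = 5 + 2*L²)
B = -19152 (B = -252*((5 + 2*6²) - 1) = -252*((5 + 2*36) - 1) = -252*((5 + 72) - 1) = -252*(77 - 1) = -252*76 = -19152)
D = 0 (D = 0*(-19152) = 0)
R(-57, -136)/(-1663) + D = -136/(-1663) + 0 = -136*(-1/1663) + 0 = 136/1663 + 0 = 136/1663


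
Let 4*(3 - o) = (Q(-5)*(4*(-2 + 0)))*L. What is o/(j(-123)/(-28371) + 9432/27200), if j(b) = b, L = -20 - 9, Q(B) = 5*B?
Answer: 46719471400/11289203 ≈ 4138.4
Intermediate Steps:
L = -29
o = 1453 (o = 3 - (5*(-5))*(4*(-2 + 0))*(-29)/4 = 3 - (-100*(-2))*(-29)/4 = 3 - (-25*(-8))*(-29)/4 = 3 - 50*(-29) = 3 - 1/4*(-5800) = 3 + 1450 = 1453)
o/(j(-123)/(-28371) + 9432/27200) = 1453/(-123/(-28371) + 9432/27200) = 1453/(-123*(-1/28371) + 9432*(1/27200)) = 1453/(41/9457 + 1179/3400) = 1453/(11289203/32153800) = 1453*(32153800/11289203) = 46719471400/11289203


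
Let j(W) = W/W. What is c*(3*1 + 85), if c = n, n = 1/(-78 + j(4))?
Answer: -8/7 ≈ -1.1429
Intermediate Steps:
j(W) = 1
n = -1/77 (n = 1/(-78 + 1) = 1/(-77) = -1/77 ≈ -0.012987)
c = -1/77 ≈ -0.012987
c*(3*1 + 85) = -(3*1 + 85)/77 = -(3 + 85)/77 = -1/77*88 = -8/7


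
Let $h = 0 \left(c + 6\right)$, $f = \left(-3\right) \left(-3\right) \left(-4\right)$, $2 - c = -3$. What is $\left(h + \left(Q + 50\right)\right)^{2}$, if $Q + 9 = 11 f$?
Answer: $126025$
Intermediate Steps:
$c = 5$ ($c = 2 - -3 = 2 + 3 = 5$)
$f = -36$ ($f = 9 \left(-4\right) = -36$)
$Q = -405$ ($Q = -9 + 11 \left(-36\right) = -9 - 396 = -405$)
$h = 0$ ($h = 0 \left(5 + 6\right) = 0 \cdot 11 = 0$)
$\left(h + \left(Q + 50\right)\right)^{2} = \left(0 + \left(-405 + 50\right)\right)^{2} = \left(0 - 355\right)^{2} = \left(-355\right)^{2} = 126025$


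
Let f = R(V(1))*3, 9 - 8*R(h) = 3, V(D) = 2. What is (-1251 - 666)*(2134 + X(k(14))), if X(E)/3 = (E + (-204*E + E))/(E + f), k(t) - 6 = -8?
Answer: -13384494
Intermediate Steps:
R(h) = ¾ (R(h) = 9/8 - ⅛*3 = 9/8 - 3/8 = ¾)
k(t) = -2 (k(t) = 6 - 8 = -2)
f = 9/4 (f = (¾)*3 = 9/4 ≈ 2.2500)
X(E) = -606*E/(9/4 + E) (X(E) = 3*((E + (-204*E + E))/(E + 9/4)) = 3*((E - 203*E)/(9/4 + E)) = 3*((-202*E)/(9/4 + E)) = 3*(-202*E/(9/4 + E)) = -606*E/(9/4 + E))
(-1251 - 666)*(2134 + X(k(14))) = (-1251 - 666)*(2134 - 2424*(-2)/(9 + 4*(-2))) = -1917*(2134 - 2424*(-2)/(9 - 8)) = -1917*(2134 - 2424*(-2)/1) = -1917*(2134 - 2424*(-2)*1) = -1917*(2134 + 4848) = -1917*6982 = -13384494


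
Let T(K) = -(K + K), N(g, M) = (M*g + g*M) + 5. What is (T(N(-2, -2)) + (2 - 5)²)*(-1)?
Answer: 17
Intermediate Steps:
N(g, M) = 5 + 2*M*g (N(g, M) = (M*g + M*g) + 5 = 2*M*g + 5 = 5 + 2*M*g)
T(K) = -2*K
(T(N(-2, -2)) + (2 - 5)²)*(-1) = (-2*(5 + 2*(-2)*(-2)) + (2 - 5)²)*(-1) = (-2*(5 + 8) + (-3)²)*(-1) = (-2*13 + 9)*(-1) = (-26 + 9)*(-1) = -17*(-1) = 17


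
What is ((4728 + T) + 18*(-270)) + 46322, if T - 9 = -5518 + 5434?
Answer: 46115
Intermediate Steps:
T = -75 (T = 9 + (-5518 + 5434) = 9 - 84 = -75)
((4728 + T) + 18*(-270)) + 46322 = ((4728 - 75) + 18*(-270)) + 46322 = (4653 - 4860) + 46322 = -207 + 46322 = 46115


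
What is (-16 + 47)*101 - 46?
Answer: 3085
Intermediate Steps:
(-16 + 47)*101 - 46 = 31*101 - 46 = 3131 - 46 = 3085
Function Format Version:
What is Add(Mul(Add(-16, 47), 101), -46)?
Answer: 3085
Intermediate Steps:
Add(Mul(Add(-16, 47), 101), -46) = Add(Mul(31, 101), -46) = Add(3131, -46) = 3085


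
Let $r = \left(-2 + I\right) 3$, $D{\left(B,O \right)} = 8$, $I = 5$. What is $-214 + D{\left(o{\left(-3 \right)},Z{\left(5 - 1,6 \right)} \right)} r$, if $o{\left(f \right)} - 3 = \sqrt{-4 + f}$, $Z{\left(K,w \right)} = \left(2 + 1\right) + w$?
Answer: $-142$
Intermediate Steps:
$Z{\left(K,w \right)} = 3 + w$
$o{\left(f \right)} = 3 + \sqrt{-4 + f}$
$r = 9$ ($r = \left(-2 + 5\right) 3 = 3 \cdot 3 = 9$)
$-214 + D{\left(o{\left(-3 \right)},Z{\left(5 - 1,6 \right)} \right)} r = -214 + 8 \cdot 9 = -214 + 72 = -142$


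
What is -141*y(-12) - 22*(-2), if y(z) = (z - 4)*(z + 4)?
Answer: -18004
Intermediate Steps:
y(z) = (-4 + z)*(4 + z)
-141*y(-12) - 22*(-2) = -141*(-16 + (-12)²) - 22*(-2) = -141*(-16 + 144) + 44 = -141*128 + 44 = -18048 + 44 = -18004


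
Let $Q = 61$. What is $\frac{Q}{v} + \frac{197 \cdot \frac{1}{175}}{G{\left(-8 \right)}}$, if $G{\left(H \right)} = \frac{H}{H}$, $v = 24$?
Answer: $\frac{15403}{4200} \approx 3.6674$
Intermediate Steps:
$G{\left(H \right)} = 1$
$\frac{Q}{v} + \frac{197 \cdot \frac{1}{175}}{G{\left(-8 \right)}} = \frac{61}{24} + \frac{197 \cdot \frac{1}{175}}{1} = 61 \cdot \frac{1}{24} + 197 \cdot \frac{1}{175} \cdot 1 = \frac{61}{24} + \frac{197}{175} \cdot 1 = \frac{61}{24} + \frac{197}{175} = \frac{15403}{4200}$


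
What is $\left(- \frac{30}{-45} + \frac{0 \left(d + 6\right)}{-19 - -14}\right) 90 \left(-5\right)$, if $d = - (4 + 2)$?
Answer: $-300$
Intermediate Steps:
$d = -6$ ($d = \left(-1\right) 6 = -6$)
$\left(- \frac{30}{-45} + \frac{0 \left(d + 6\right)}{-19 - -14}\right) 90 \left(-5\right) = \left(- \frac{30}{-45} + \frac{0 \left(-6 + 6\right)}{-19 - -14}\right) 90 \left(-5\right) = \left(\left(-30\right) \left(- \frac{1}{45}\right) + \frac{0 \cdot 0}{-19 + 14}\right) 90 \left(-5\right) = \left(\frac{2}{3} + \frac{0}{-5}\right) 90 \left(-5\right) = \left(\frac{2}{3} + 0 \left(- \frac{1}{5}\right)\right) 90 \left(-5\right) = \left(\frac{2}{3} + 0\right) 90 \left(-5\right) = \frac{2}{3} \cdot 90 \left(-5\right) = 60 \left(-5\right) = -300$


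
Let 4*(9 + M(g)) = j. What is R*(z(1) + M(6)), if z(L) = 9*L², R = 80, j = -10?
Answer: -200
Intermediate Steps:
M(g) = -23/2 (M(g) = -9 + (¼)*(-10) = -9 - 5/2 = -23/2)
R*(z(1) + M(6)) = 80*(9*1² - 23/2) = 80*(9*1 - 23/2) = 80*(9 - 23/2) = 80*(-5/2) = -200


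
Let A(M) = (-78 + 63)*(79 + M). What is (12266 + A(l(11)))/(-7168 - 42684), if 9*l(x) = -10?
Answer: -33293/149556 ≈ -0.22261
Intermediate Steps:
l(x) = -10/9 (l(x) = (⅑)*(-10) = -10/9)
A(M) = -1185 - 15*M (A(M) = -15*(79 + M) = -1185 - 15*M)
(12266 + A(l(11)))/(-7168 - 42684) = (12266 + (-1185 - 15*(-10/9)))/(-7168 - 42684) = (12266 + (-1185 + 50/3))/(-49852) = (12266 - 3505/3)*(-1/49852) = (33293/3)*(-1/49852) = -33293/149556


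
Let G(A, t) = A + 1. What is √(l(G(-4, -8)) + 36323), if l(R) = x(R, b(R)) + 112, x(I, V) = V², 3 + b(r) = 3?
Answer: √36435 ≈ 190.88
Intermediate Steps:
G(A, t) = 1 + A
b(r) = 0 (b(r) = -3 + 3 = 0)
l(R) = 112 (l(R) = 0² + 112 = 0 + 112 = 112)
√(l(G(-4, -8)) + 36323) = √(112 + 36323) = √36435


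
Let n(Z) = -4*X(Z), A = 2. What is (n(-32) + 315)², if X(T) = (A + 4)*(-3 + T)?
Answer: 1334025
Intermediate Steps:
X(T) = -18 + 6*T (X(T) = (2 + 4)*(-3 + T) = 6*(-3 + T) = -18 + 6*T)
n(Z) = 72 - 24*Z (n(Z) = -4*(-18 + 6*Z) = 72 - 24*Z)
(n(-32) + 315)² = ((72 - 24*(-32)) + 315)² = ((72 + 768) + 315)² = (840 + 315)² = 1155² = 1334025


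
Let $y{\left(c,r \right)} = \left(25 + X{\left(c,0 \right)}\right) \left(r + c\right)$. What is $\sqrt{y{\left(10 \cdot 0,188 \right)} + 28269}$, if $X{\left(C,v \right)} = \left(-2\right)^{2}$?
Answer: $\sqrt{33721} \approx 183.63$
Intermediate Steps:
$X{\left(C,v \right)} = 4$
$y{\left(c,r \right)} = 29 c + 29 r$ ($y{\left(c,r \right)} = \left(25 + 4\right) \left(r + c\right) = 29 \left(c + r\right) = 29 c + 29 r$)
$\sqrt{y{\left(10 \cdot 0,188 \right)} + 28269} = \sqrt{\left(29 \cdot 10 \cdot 0 + 29 \cdot 188\right) + 28269} = \sqrt{\left(29 \cdot 0 + 5452\right) + 28269} = \sqrt{\left(0 + 5452\right) + 28269} = \sqrt{5452 + 28269} = \sqrt{33721}$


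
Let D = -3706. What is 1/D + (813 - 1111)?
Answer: -1104389/3706 ≈ -298.00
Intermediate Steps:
1/D + (813 - 1111) = 1/(-3706) + (813 - 1111) = -1/3706 - 298 = -1104389/3706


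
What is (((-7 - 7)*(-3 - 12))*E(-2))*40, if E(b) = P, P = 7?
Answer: 58800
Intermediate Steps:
E(b) = 7
(((-7 - 7)*(-3 - 12))*E(-2))*40 = (((-7 - 7)*(-3 - 12))*7)*40 = (-14*(-15)*7)*40 = (210*7)*40 = 1470*40 = 58800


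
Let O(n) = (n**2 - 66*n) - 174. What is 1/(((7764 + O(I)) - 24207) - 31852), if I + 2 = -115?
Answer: -1/27058 ≈ -3.6958e-5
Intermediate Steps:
I = -117 (I = -2 - 115 = -117)
O(n) = -174 + n**2 - 66*n
1/(((7764 + O(I)) - 24207) - 31852) = 1/(((7764 + (-174 + (-117)**2 - 66*(-117))) - 24207) - 31852) = 1/(((7764 + (-174 + 13689 + 7722)) - 24207) - 31852) = 1/(((7764 + 21237) - 24207) - 31852) = 1/((29001 - 24207) - 31852) = 1/(4794 - 31852) = 1/(-27058) = -1/27058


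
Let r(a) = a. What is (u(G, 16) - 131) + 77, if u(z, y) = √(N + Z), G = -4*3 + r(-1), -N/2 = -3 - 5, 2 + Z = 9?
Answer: -54 + √23 ≈ -49.204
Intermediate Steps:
Z = 7 (Z = -2 + 9 = 7)
N = 16 (N = -2*(-3 - 5) = -2*(-8) = 16)
G = -13 (G = -4*3 - 1 = -12 - 1 = -13)
u(z, y) = √23 (u(z, y) = √(16 + 7) = √23)
(u(G, 16) - 131) + 77 = (√23 - 131) + 77 = (-131 + √23) + 77 = -54 + √23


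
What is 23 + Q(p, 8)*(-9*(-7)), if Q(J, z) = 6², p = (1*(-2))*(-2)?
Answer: 2291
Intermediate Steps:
p = 4 (p = -2*(-2) = 4)
Q(J, z) = 36
23 + Q(p, 8)*(-9*(-7)) = 23 + 36*(-9*(-7)) = 23 + 36*63 = 23 + 2268 = 2291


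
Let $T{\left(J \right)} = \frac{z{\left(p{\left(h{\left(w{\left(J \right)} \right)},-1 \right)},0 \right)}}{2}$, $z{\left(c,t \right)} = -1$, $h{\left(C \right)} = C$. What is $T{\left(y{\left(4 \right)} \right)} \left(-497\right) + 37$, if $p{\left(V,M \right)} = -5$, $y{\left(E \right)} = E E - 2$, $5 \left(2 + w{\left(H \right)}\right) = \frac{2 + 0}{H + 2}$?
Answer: $\frac{571}{2} \approx 285.5$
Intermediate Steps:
$w{\left(H \right)} = -2 + \frac{2}{5 \left(2 + H\right)}$ ($w{\left(H \right)} = -2 + \frac{\left(2 + 0\right) \frac{1}{H + 2}}{5} = -2 + \frac{2 \frac{1}{2 + H}}{5} = -2 + \frac{2}{5 \left(2 + H\right)}$)
$y{\left(E \right)} = -2 + E^{2}$ ($y{\left(E \right)} = E^{2} - 2 = -2 + E^{2}$)
$T{\left(J \right)} = - \frac{1}{2}$
$T{\left(y{\left(4 \right)} \right)} \left(-497\right) + 37 = \left(- \frac{1}{2}\right) \left(-497\right) + 37 = \frac{497}{2} + 37 = \frac{571}{2}$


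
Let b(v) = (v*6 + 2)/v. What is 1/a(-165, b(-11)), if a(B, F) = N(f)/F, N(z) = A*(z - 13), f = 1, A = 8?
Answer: -2/33 ≈ -0.060606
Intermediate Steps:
N(z) = -104 + 8*z (N(z) = 8*(z - 13) = 8*(-13 + z) = -104 + 8*z)
b(v) = (2 + 6*v)/v (b(v) = (6*v + 2)/v = (2 + 6*v)/v)
a(B, F) = -96/F (a(B, F) = (-104 + 8*1)/F = (-104 + 8)/F = -96/F)
1/a(-165, b(-11)) = 1/(-96/(6 + 2/(-11))) = 1/(-96/(6 + 2*(-1/11))) = 1/(-96/(6 - 2/11)) = 1/(-96/64/11) = 1/(-96*11/64) = 1/(-33/2) = -2/33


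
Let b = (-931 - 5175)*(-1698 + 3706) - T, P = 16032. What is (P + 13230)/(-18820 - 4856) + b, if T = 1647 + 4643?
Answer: -48406131425/3946 ≈ -1.2267e+7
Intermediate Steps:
T = 6290
b = -12267138 (b = (-931 - 5175)*(-1698 + 3706) - 1*6290 = -6106*2008 - 6290 = -12260848 - 6290 = -12267138)
(P + 13230)/(-18820 - 4856) + b = (16032 + 13230)/(-18820 - 4856) - 12267138 = 29262/(-23676) - 12267138 = 29262*(-1/23676) - 12267138 = -4877/3946 - 12267138 = -48406131425/3946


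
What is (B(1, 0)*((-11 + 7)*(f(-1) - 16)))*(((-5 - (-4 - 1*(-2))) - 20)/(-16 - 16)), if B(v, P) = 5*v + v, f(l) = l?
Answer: 1173/4 ≈ 293.25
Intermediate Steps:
B(v, P) = 6*v
(B(1, 0)*((-11 + 7)*(f(-1) - 16)))*(((-5 - (-4 - 1*(-2))) - 20)/(-16 - 16)) = ((6*1)*((-11 + 7)*(-1 - 16)))*(((-5 - (-4 - 1*(-2))) - 20)/(-16 - 16)) = (6*(-4*(-17)))*(((-5 - (-4 + 2)) - 20)/(-32)) = (6*68)*(((-5 - 1*(-2)) - 20)*(-1/32)) = 408*(((-5 + 2) - 20)*(-1/32)) = 408*((-3 - 20)*(-1/32)) = 408*(-23*(-1/32)) = 408*(23/32) = 1173/4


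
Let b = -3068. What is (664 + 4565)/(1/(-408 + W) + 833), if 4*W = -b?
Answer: 1877211/299048 ≈ 6.2773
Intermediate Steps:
W = 767 (W = (-1*(-3068))/4 = (¼)*3068 = 767)
(664 + 4565)/(1/(-408 + W) + 833) = (664 + 4565)/(1/(-408 + 767) + 833) = 5229/(1/359 + 833) = 5229/(299048/359) = 5229*(359/299048) = 1877211/299048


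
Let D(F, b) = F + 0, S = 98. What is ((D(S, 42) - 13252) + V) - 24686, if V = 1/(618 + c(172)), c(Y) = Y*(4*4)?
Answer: -127520799/3370 ≈ -37840.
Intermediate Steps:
c(Y) = 16*Y (c(Y) = Y*16 = 16*Y)
D(F, b) = F
V = 1/3370 (V = 1/(618 + 16*172) = 1/(618 + 2752) = 1/3370 ≈ 0.00029674)
((D(S, 42) - 13252) + V) - 24686 = ((98 - 13252) + 1/3370) - 24686 = (-13154 + 1/3370) - 24686 = -44328979/3370 - 24686 = -127520799/3370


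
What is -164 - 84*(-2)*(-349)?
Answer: -58796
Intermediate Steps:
-164 - 84*(-2)*(-349) = -164 + 168*(-349) = -164 - 58632 = -58796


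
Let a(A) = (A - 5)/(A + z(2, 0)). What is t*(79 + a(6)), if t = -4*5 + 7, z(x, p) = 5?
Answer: -11310/11 ≈ -1028.2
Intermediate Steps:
a(A) = (-5 + A)/(5 + A) (a(A) = (A - 5)/(A + 5) = (-5 + A)/(5 + A))
t = -13 (t = -20 + 7 = -13)
t*(79 + a(6)) = -13*(79 + (-5 + 6)/(5 + 6)) = -13*(79 + 1/11) = -13*870/11 = -11310/11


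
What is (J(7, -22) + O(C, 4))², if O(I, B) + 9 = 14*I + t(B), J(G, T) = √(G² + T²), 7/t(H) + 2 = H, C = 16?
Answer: 193101/4 + 437*√533 ≈ 58364.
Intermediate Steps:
t(H) = 7/(-2 + H)
O(I, B) = -9 + 7/(-2 + B) + 14*I (O(I, B) = -9 + (14*I + 7/(-2 + B)) = -9 + (7/(-2 + B) + 14*I) = -9 + 7/(-2 + B) + 14*I)
(J(7, -22) + O(C, 4))² = (√(7² + (-22)²) + (7 + (-9 + 14*16)*(-2 + 4))/(-2 + 4))² = (√(49 + 484) + (7 + (-9 + 224)*2)/2)² = (√533 + (7 + 215*2)/2)² = (√533 + (7 + 430)/2)² = (√533 + (½)*437)² = (√533 + 437/2)² = (437/2 + √533)²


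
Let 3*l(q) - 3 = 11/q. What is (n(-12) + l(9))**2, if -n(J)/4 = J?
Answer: 1779556/729 ≈ 2441.1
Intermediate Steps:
n(J) = -4*J
l(q) = 1 + 11/(3*q) (l(q) = 1 + (11/q)/3 = 1 + 11/(3*q))
(n(-12) + l(9))**2 = (-4*(-12) + (11/3 + 9)/9)**2 = (48 + (1/9)*(38/3))**2 = (48 + 38/27)**2 = (1334/27)**2 = 1779556/729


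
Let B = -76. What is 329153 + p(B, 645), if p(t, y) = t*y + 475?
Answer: 280608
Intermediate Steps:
p(t, y) = 475 + t*y
329153 + p(B, 645) = 329153 + (475 - 76*645) = 329153 + (475 - 49020) = 329153 - 48545 = 280608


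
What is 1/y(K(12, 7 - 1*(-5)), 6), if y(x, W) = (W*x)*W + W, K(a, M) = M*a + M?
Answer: 1/5622 ≈ 0.00017787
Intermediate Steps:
K(a, M) = M + M*a
y(x, W) = W + x*W**2 (y(x, W) = x*W**2 + W = W + x*W**2)
1/y(K(12, 7 - 1*(-5)), 6) = 1/(6*(1 + 6*((7 - 1*(-5))*(1 + 12)))) = 1/(6*(1 + 6*((7 + 5)*13))) = 1/(6*(1 + 6*(12*13))) = 1/(6*(1 + 6*156)) = 1/(6*(1 + 936)) = 1/(6*937) = 1/5622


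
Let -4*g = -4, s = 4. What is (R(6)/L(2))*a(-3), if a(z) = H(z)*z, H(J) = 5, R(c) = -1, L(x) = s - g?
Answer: 5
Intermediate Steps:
g = 1 (g = -1/4*(-4) = 1)
L(x) = 3 (L(x) = 4 - 1*1 = 4 - 1 = 3)
a(z) = 5*z
(R(6)/L(2))*a(-3) = (-1/3)*(5*(-3)) = -1*1/3*(-15) = -1/3*(-15) = 5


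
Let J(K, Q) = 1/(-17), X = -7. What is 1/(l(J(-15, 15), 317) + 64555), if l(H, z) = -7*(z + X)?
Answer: 1/62385 ≈ 1.6029e-5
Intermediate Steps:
J(K, Q) = -1/17
l(H, z) = 49 - 7*z (l(H, z) = -7*(z - 7) = -7*(-7 + z) = 49 - 7*z)
1/(l(J(-15, 15), 317) + 64555) = 1/((49 - 7*317) + 64555) = 1/((49 - 2219) + 64555) = 1/(-2170 + 64555) = 1/62385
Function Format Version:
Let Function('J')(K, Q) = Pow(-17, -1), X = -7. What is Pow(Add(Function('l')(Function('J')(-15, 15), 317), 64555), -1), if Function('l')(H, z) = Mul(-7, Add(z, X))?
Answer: Rational(1, 62385) ≈ 1.6029e-5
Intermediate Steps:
Function('J')(K, Q) = Rational(-1, 17)
Function('l')(H, z) = Add(49, Mul(-7, z)) (Function('l')(H, z) = Mul(-7, Add(z, -7)) = Mul(-7, Add(-7, z)) = Add(49, Mul(-7, z)))
Pow(Add(Function('l')(Function('J')(-15, 15), 317), 64555), -1) = Pow(Add(Add(49, Mul(-7, 317)), 64555), -1) = Pow(Add(Add(49, -2219), 64555), -1) = Pow(Add(-2170, 64555), -1) = Pow(62385, -1) = Rational(1, 62385)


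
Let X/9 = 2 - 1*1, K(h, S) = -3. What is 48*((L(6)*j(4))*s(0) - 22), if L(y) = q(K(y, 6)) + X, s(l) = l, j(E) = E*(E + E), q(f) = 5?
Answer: -1056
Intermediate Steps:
X = 9 (X = 9*(2 - 1*1) = 9*(2 - 1) = 9*1 = 9)
j(E) = 2*E² (j(E) = E*(2*E) = 2*E²)
L(y) = 14 (L(y) = 5 + 9 = 14)
48*((L(6)*j(4))*s(0) - 22) = 48*((14*(2*4²))*0 - 22) = 48*((14*(2*16))*0 - 22) = 48*((14*32)*0 - 22) = 48*(448*0 - 22) = 48*(0 - 22) = 48*(-22) = -1056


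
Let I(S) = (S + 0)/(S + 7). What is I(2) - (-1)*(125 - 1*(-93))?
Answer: 1964/9 ≈ 218.22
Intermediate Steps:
I(S) = S/(7 + S)
I(2) - (-1)*(125 - 1*(-93)) = 2/(7 + 2) - (-1)*(125 - 1*(-93)) = 2/9 - (-1)*(125 + 93) = 2*(1/9) - (-1)*218 = 2/9 - 1*(-218) = 2/9 + 218 = 1964/9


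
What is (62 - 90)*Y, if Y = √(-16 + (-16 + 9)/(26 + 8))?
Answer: -14*I*√18734/17 ≈ -112.72*I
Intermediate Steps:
Y = I*√18734/34 (Y = √(-16 - 7/34) = √(-551/34) = I*√18734/34 ≈ 4.0257*I)
(62 - 90)*Y = (62 - 90)*(I*√18734/34) = -14*I*√18734/17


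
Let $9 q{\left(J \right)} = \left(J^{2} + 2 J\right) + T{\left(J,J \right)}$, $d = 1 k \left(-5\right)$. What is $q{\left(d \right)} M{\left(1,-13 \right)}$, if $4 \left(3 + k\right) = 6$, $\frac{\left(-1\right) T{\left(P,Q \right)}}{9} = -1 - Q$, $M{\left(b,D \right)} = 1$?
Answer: $\frac{197}{12} \approx 16.417$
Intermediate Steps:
$T{\left(P,Q \right)} = 9 + 9 Q$ ($T{\left(P,Q \right)} = - 9 \left(-1 - Q\right) = 9 + 9 Q$)
$k = - \frac{3}{2}$ ($k = -3 + \frac{1}{4} \cdot 6 = -3 + \frac{3}{2} = - \frac{3}{2} \approx -1.5$)
$d = \frac{15}{2}$ ($d = 1 \left(- \frac{3}{2}\right) \left(-5\right) = \left(- \frac{3}{2}\right) \left(-5\right) = \frac{15}{2} \approx 7.5$)
$q{\left(J \right)} = 1 + \frac{J^{2}}{9} + \frac{11 J}{9}$ ($q{\left(J \right)} = \frac{\left(J^{2} + 2 J\right) + \left(9 + 9 J\right)}{9} = \frac{9 + J^{2} + 11 J}{9} = 1 + \frac{J^{2}}{9} + \frac{11 J}{9}$)
$q{\left(d \right)} M{\left(1,-13 \right)} = \left(1 + \frac{\left(\frac{15}{2}\right)^{2}}{9} + \frac{11}{9} \cdot \frac{15}{2}\right) 1 = \left(1 + \frac{1}{9} \cdot \frac{225}{4} + \frac{55}{6}\right) 1 = \left(1 + \frac{25}{4} + \frac{55}{6}\right) 1 = \frac{197}{12} \cdot 1 = \frac{197}{12}$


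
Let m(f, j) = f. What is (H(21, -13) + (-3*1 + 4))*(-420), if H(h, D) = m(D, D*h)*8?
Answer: 43260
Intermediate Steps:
H(h, D) = 8*D (H(h, D) = D*8 = 8*D)
(H(21, -13) + (-3*1 + 4))*(-420) = (8*(-13) + (-3*1 + 4))*(-420) = (-104 + (-3 + 4))*(-420) = (-104 + 1)*(-420) = -103*(-420) = 43260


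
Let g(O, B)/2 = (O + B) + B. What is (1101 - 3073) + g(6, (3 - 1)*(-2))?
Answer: -1976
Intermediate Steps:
g(O, B) = 2*O + 4*B (g(O, B) = 2*((O + B) + B) = 2*((B + O) + B) = 2*(O + 2*B) = 2*O + 4*B)
(1101 - 3073) + g(6, (3 - 1)*(-2)) = (1101 - 3073) + (2*6 + 4*((3 - 1)*(-2))) = -1972 + (12 + 4*(2*(-2))) = -1972 + (12 + 4*(-4)) = -1972 + (12 - 16) = -1972 - 4 = -1976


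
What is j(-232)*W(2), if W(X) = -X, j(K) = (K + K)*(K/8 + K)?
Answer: -242208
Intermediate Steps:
j(K) = 9*K**2/4 (j(K) = (2*K)*(K/8 + K) = (2*K)*(9*K/8) = 9*K**2/4)
j(-232)*W(2) = ((9/4)*(-232)**2)*(-1*2) = ((9/4)*53824)*(-2) = 121104*(-2) = -242208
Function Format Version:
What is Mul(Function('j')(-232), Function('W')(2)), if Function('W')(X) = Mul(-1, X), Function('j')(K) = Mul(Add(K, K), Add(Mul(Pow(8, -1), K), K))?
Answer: -242208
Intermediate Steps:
Function('j')(K) = Mul(Rational(9, 4), Pow(K, 2)) (Function('j')(K) = Mul(Mul(2, K), Add(Mul(Rational(1, 8), K), K)) = Mul(Mul(2, K), Mul(Rational(9, 8), K)) = Mul(Rational(9, 4), Pow(K, 2)))
Mul(Function('j')(-232), Function('W')(2)) = Mul(Mul(Rational(9, 4), Pow(-232, 2)), Mul(-1, 2)) = Mul(Mul(Rational(9, 4), 53824), -2) = Mul(121104, -2) = -242208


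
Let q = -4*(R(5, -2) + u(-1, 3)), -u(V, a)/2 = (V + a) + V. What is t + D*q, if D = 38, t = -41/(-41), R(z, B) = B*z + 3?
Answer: 1369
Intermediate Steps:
R(z, B) = 3 + B*z
u(V, a) = -4*V - 2*a (u(V, a) = -2*((V + a) + V) = -2*(a + 2*V) = -4*V - 2*a)
t = 1 (t = -41*(-1/41) = 1)
q = 36 (q = -4*((3 - 2*5) + (-4*(-1) - 2*3)) = -4*((3 - 10) + (4 - 6)) = -4*(-7 - 2) = -4*(-9) = 36)
t + D*q = 1 + 38*36 = 1 + 1368 = 1369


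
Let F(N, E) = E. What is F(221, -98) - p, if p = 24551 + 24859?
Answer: -49508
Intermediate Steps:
p = 49410
F(221, -98) - p = -98 - 1*49410 = -98 - 49410 = -49508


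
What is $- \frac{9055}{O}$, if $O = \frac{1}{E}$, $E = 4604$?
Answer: $-41689220$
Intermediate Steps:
$O = \frac{1}{4604} \approx 0.0002172$
$- \frac{9055}{O} = - 9055 \frac{1}{\frac{1}{4604}} = \left(-9055\right) 4604 = -41689220$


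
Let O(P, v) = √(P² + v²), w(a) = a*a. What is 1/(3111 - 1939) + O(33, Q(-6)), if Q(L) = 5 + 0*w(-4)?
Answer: 1/1172 + √1114 ≈ 33.378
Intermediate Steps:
w(a) = a²
Q(L) = 5 (Q(L) = 5 + 0*(-4)² = 5 + 0*16 = 5 + 0 = 5)
1/(3111 - 1939) + O(33, Q(-6)) = 1/(3111 - 1939) + √(33² + 5²) = 1/1172 + √(1089 + 25) = 1/1172 + √1114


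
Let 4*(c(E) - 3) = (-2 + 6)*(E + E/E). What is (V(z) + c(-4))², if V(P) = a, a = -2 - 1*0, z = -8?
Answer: 4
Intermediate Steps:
a = -2 (a = -2 + 0 = -2)
V(P) = -2
c(E) = 4 + E (c(E) = 3 + ((-2 + 6)*(E + E/E))/4 = 3 + (4*(E + 1))/4 = 3 + (4*(1 + E))/4 = 3 + (4 + 4*E)/4 = 3 + (1 + E) = 4 + E)
(V(z) + c(-4))² = (-2 + (4 - 4))² = (-2 + 0)² = (-2)² = 4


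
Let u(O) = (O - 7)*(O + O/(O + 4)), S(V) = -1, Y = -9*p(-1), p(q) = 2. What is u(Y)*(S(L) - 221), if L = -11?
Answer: -649350/7 ≈ -92764.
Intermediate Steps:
Y = -18 (Y = -9*2 = -18)
u(O) = (-7 + O)*(O + O/(4 + O))
u(Y)*(S(L) - 221) = (-18*(-35 + (-18)**2 - 2*(-18))/(4 - 18))*(-1 - 221) = -18*(-35 + 324 + 36)/(-14)*(-222) = -18*(-1/14)*325*(-222) = (2925/7)*(-222) = -649350/7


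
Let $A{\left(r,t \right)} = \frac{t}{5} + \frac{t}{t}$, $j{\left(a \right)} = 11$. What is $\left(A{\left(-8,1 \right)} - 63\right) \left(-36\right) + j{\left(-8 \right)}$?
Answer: $\frac{11179}{5} \approx 2235.8$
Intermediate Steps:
$A{\left(r,t \right)} = 1 + \frac{t}{5}$ ($A{\left(r,t \right)} = t \frac{1}{5} + 1 = \frac{t}{5} + 1 = 1 + \frac{t}{5}$)
$\left(A{\left(-8,1 \right)} - 63\right) \left(-36\right) + j{\left(-8 \right)} = \left(\left(1 + \frac{1}{5} \cdot 1\right) - 63\right) \left(-36\right) + 11 = \left(\left(1 + \frac{1}{5}\right) - 63\right) \left(-36\right) + 11 = \left(\frac{6}{5} - 63\right) \left(-36\right) + 11 = \left(- \frac{309}{5}\right) \left(-36\right) + 11 = \frac{11124}{5} + 11 = \frac{11179}{5}$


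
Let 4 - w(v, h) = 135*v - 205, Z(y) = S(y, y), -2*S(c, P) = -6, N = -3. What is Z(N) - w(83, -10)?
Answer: 10999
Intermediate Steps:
S(c, P) = 3 (S(c, P) = -1/2*(-6) = 3)
Z(y) = 3
w(v, h) = 209 - 135*v (w(v, h) = 4 - (135*v - 205) = 4 - (-205 + 135*v) = 4 + (205 - 135*v) = 209 - 135*v)
Z(N) - w(83, -10) = 3 - (209 - 135*83) = 3 - (209 - 11205) = 3 - 1*(-10996) = 3 + 10996 = 10999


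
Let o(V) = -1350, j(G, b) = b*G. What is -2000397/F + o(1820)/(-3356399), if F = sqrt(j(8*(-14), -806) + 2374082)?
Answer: 1350/3356399 - 2000397*sqrt(2464354)/2464354 ≈ -1274.3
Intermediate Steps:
j(G, b) = G*b
F = sqrt(2464354) (F = sqrt((8*(-14))*(-806) + 2374082) = sqrt(-112*(-806) + 2374082) = sqrt(90272 + 2374082) = sqrt(2464354) ≈ 1569.8)
-2000397/F + o(1820)/(-3356399) = -2000397*sqrt(2464354)/2464354 - 1350/(-3356399) = -2000397*sqrt(2464354)/2464354 - 1350*(-1/3356399) = -2000397*sqrt(2464354)/2464354 + 1350/3356399 = 1350/3356399 - 2000397*sqrt(2464354)/2464354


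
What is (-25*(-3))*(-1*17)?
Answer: -1275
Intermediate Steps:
(-25*(-3))*(-1*17) = 75*(-17) = -1275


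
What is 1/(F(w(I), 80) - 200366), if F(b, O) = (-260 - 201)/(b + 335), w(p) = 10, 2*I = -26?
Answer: -345/69126731 ≈ -4.9908e-6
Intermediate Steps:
I = -13 (I = (½)*(-26) = -13)
F(b, O) = -461/(335 + b)
1/(F(w(I), 80) - 200366) = 1/(-461/(335 + 10) - 200366) = 1/(-461/345 - 200366) = 1/(-69126731/345) = -345/69126731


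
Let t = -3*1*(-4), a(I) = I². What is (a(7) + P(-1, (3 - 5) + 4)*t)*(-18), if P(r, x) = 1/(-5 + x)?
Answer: -810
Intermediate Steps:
t = 12 (t = -3*(-4) = 12)
(a(7) + P(-1, (3 - 5) + 4)*t)*(-18) = (7² + 12/(-5 + ((3 - 5) + 4)))*(-18) = (49 + 12/(-5 + (-2 + 4)))*(-18) = (49 + 12/(-5 + 2))*(-18) = (49 + 12/(-3))*(-18) = (49 - ⅓*12)*(-18) = (49 - 4)*(-18) = 45*(-18) = -810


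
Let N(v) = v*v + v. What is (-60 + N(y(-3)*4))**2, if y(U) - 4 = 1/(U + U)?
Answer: 2937796/81 ≈ 36269.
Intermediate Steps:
y(U) = 4 + 1/(2*U) (y(U) = 4 + 1/(U + U) = 4 + 1/(2*U))
N(v) = v + v**2 (N(v) = v**2 + v = v + v**2)
(-60 + N(y(-3)*4))**2 = (-60 + ((4 + (1/2)/(-3))*4)*(1 + (4 + (1/2)/(-3))*4))**2 = (-60 + ((4 + (1/2)*(-1/3))*4)*(1 + (4 + (1/2)*(-1/3))*4))**2 = (-60 + ((4 - 1/6)*4)*(1 + (4 - 1/6)*4))**2 = (-60 + ((23/6)*4)*(1 + (23/6)*4))**2 = (-60 + 46*(1 + 46/3)/3)**2 = (-60 + (46/3)*(49/3))**2 = (-60 + 2254/9)**2 = (1714/9)**2 = 2937796/81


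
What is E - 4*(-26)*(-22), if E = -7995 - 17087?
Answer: -27370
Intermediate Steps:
E = -25082
E - 4*(-26)*(-22) = -25082 - 4*(-26)*(-22) = -25082 + 104*(-22) = -25082 - 2288 = -27370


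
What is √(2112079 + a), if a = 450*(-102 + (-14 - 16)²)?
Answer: √2471179 ≈ 1572.0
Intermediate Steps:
a = 359100 (a = 450*(-102 + (-30)²) = 450*(-102 + 900) = 450*798 = 359100)
√(2112079 + a) = √(2112079 + 359100) = √2471179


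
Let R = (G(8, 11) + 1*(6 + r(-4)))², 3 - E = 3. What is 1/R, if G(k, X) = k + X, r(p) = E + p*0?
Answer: 1/625 ≈ 0.0016000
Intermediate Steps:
E = 0 (E = 3 - 1*3 = 3 - 3 = 0)
r(p) = 0 (r(p) = 0 + p*0 = 0 + 0 = 0)
G(k, X) = X + k
R = 625 (R = ((11 + 8) + 1*(6 + 0))² = (19 + 1*6)² = (19 + 6)² = 25² = 625)
1/R = 1/625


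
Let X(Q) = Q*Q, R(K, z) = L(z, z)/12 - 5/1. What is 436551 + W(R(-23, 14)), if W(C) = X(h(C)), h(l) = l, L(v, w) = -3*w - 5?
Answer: 62874793/144 ≈ 4.3663e+5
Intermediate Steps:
L(v, w) = -5 - 3*w
R(K, z) = -65/12 - z/4 (R(K, z) = (-5 - 3*z)/12 - 5/1 = (-5 - 3*z)*(1/12) - 5*1 = (-5/12 - z/4) - 5 = -65/12 - z/4)
X(Q) = Q²
W(C) = C²
436551 + W(R(-23, 14)) = 436551 + (-65/12 - ¼*14)² = 436551 + (-65/12 - 7/2)² = 436551 + (-107/12)² = 436551 + 11449/144 = 62874793/144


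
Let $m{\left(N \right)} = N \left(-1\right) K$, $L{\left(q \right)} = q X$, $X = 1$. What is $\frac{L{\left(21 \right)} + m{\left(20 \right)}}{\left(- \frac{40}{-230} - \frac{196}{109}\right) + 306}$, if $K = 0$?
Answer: $\frac{7521}{109010} \approx 0.068994$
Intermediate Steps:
$L{\left(q \right)} = q$ ($L{\left(q \right)} = q 1 = q$)
$m{\left(N \right)} = 0$ ($m{\left(N \right)} = N \left(-1\right) 0 = - N 0 = 0$)
$\frac{L{\left(21 \right)} + m{\left(20 \right)}}{\left(- \frac{40}{-230} - \frac{196}{109}\right) + 306} = \frac{21 + 0}{\left(- \frac{40}{-230} - \frac{196}{109}\right) + 306} = \frac{21}{\left(\left(-40\right) \left(- \frac{1}{230}\right) - \frac{196}{109}\right) + 306} = \frac{21}{\left(\frac{4}{23} - \frac{196}{109}\right) + 306} = \frac{21}{- \frac{4072}{2507} + 306} = \frac{21}{\frac{763070}{2507}} = 21 \cdot \frac{2507}{763070} = \frac{7521}{109010}$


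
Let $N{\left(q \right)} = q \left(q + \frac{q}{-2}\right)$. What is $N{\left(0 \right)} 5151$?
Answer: $0$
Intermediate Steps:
$N{\left(q \right)} = \frac{q^{2}}{2}$ ($N{\left(q \right)} = q \left(q + q \left(- \frac{1}{2}\right)\right) = q \left(q - \frac{q}{2}\right) = q \frac{q}{2} = \frac{q^{2}}{2}$)
$N{\left(0 \right)} 5151 = \frac{0^{2}}{2} \cdot 5151 = \frac{1}{2} \cdot 0 \cdot 5151 = 0 \cdot 5151 = 0$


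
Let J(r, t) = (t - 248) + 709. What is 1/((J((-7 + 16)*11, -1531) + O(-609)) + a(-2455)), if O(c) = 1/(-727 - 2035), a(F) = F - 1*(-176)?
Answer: -2762/9249939 ≈ -0.00029860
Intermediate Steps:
a(F) = 176 + F (a(F) = F + 176 = 176 + F)
O(c) = -1/2762 (O(c) = 1/(-2762) = -1/2762)
J(r, t) = 461 + t (J(r, t) = (-248 + t) + 709 = 461 + t)
1/((J((-7 + 16)*11, -1531) + O(-609)) + a(-2455)) = 1/(((461 - 1531) - 1/2762) + (176 - 2455)) = 1/((-1070 - 1/2762) - 2279) = 1/(-2955341/2762 - 2279) = 1/(-9249939/2762) = -2762/9249939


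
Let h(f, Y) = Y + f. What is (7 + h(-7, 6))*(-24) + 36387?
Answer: 36243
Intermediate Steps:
(7 + h(-7, 6))*(-24) + 36387 = (7 + (6 - 7))*(-24) + 36387 = (7 - 1)*(-24) + 36387 = 6*(-24) + 36387 = -144 + 36387 = 36243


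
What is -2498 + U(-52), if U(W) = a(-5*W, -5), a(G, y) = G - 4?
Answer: -2242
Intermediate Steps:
a(G, y) = -4 + G
U(W) = -4 - 5*W
-2498 + U(-52) = -2498 + (-4 - 5*(-52)) = -2498 + (-4 + 260) = -2498 + 256 = -2242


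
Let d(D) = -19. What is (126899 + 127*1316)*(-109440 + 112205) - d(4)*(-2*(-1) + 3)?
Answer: 812995810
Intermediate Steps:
(126899 + 127*1316)*(-109440 + 112205) - d(4)*(-2*(-1) + 3) = (126899 + 127*1316)*(-109440 + 112205) - (-19)*(-2*(-1) + 3) = (126899 + 167132)*2765 - (-19)*(2 + 3) = 294031*2765 - (-19)*5 = 812995715 - 1*(-95) = 812995715 + 95 = 812995810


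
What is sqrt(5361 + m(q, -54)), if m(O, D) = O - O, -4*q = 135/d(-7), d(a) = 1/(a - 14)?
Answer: sqrt(5361) ≈ 73.219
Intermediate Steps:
d(a) = 1/(-14 + a)
q = 2835/4 (q = -135/(4*(1/(-14 - 7))) = -135/(4*(1/(-21))) = -135/(4*(-1/21)) = -135*(-21)/4 = -1/4*(-2835) = 2835/4 ≈ 708.75)
m(O, D) = 0
sqrt(5361 + m(q, -54)) = sqrt(5361 + 0) = sqrt(5361)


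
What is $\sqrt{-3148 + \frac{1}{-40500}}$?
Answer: $\frac{i \sqrt{637470005}}{450} \approx 56.107 i$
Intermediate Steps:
$\sqrt{-3148 + \frac{1}{-40500}} = \sqrt{-3148 - \frac{1}{40500}} = \sqrt{- \frac{127494001}{40500}} = \frac{i \sqrt{637470005}}{450}$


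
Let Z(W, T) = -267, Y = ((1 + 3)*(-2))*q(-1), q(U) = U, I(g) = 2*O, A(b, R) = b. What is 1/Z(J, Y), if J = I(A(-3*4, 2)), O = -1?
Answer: -1/267 ≈ -0.0037453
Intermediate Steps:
I(g) = -2 (I(g) = 2*(-1) = -2)
J = -2
Y = 8 (Y = ((1 + 3)*(-2))*(-1) = (4*(-2))*(-1) = -8*(-1) = 8)
1/Z(J, Y) = 1/(-267) = -1/267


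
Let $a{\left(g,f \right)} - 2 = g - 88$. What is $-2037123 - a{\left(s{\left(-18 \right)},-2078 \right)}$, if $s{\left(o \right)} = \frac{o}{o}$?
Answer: $-2037038$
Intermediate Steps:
$s{\left(o \right)} = 1$
$a{\left(g,f \right)} = -86 + g$ ($a{\left(g,f \right)} = 2 + \left(g - 88\right) = 2 + \left(-88 + g\right) = -86 + g$)
$-2037123 - a{\left(s{\left(-18 \right)},-2078 \right)} = -2037123 - \left(-86 + 1\right) = -2037123 - -85 = -2037123 + 85 = -2037038$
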